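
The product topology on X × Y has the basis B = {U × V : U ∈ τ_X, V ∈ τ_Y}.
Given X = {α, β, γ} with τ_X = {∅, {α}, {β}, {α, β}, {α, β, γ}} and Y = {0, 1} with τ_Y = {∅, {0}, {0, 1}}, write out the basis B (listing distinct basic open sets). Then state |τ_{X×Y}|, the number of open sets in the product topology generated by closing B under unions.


Basis B = {∅ × ∅, {α} × {0}, {β} × {0}, {α} × {0, 1}, {α, β} × {0}, {β} × {0, 1}, {α, β, γ} × {0}, {α, β} × {0, 1}, {α, β, γ} × {0, 1}}; |τ_{X×Y}| = 14.

Enumerate products U × V with U ∈ τ_X, V ∈ τ_Y (deduplicated):
  ∅ × ∅ = {} (∅)
  {α} × {0} = {(α,0)}
  {β} × {0} = {(β,0)}
  {α} × {0, 1} = {(α,0), (α,1)}
  {α, β} × {0} = {(α,0), (β,0)}
  {β} × {0, 1} = {(β,0), (β,1)}
  {α, β, γ} × {0} = {(α,0), (β,0), (γ,0)}
  {α, β} × {0, 1} = {(α,0), (α,1), (β,0), (β,1)}
  {α, β, γ} × {0, 1} = {(α,0), (α,1), (β,0), (β,1), (γ,0), (γ,1)}
These 9 distinct sets form the basis B.
Close under arbitrary unions to get τ_{X×Y}; counting gives |τ_{X×Y}| = 14.


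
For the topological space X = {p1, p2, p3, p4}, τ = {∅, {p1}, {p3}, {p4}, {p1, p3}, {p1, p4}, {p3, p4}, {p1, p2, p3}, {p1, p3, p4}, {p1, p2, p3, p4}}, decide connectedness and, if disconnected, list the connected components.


(X, τ) is disconnected; components = [{p4}, {p1, p2, p3}].

Find clopen sets (U ∈ τ with X ∖ U ∈ τ):
  U = ∅, X ∖ U = {p1, p2, p3, p4} — both open, so U is clopen.
  U = {p4}, X ∖ U = {p1, p2, p3} — both open, so U is clopen.
  U = {p1, p2, p3}, X ∖ U = {p4} — both open, so U is clopen.
  U = {p1, p2, p3, p4}, X ∖ U = ∅ — both open, so U is clopen.
Nontrivial clopen(s) exist: e.g. {p1, p2, p3}. So (X, τ) is disconnected.
Compute connected components by grouping points that agree on all clopens:
  component: {p4}
  component: {p1, p2, p3}


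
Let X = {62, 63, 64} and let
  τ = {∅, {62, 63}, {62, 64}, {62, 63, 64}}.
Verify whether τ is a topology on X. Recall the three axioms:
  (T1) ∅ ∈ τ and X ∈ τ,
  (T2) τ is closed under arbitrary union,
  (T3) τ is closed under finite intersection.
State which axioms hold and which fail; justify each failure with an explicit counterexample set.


τ is NOT a topology on X.

Axiom (T1): ∅ ∈ τ? Yes; X ∈ τ? Yes.
Axiom (T2/T3): check pairwise unions and intersections of members of τ.
Counterexample for (T3): {62, 63} ∩ {62, 64} = {62} ∉ τ. Therefore τ is NOT a topology.


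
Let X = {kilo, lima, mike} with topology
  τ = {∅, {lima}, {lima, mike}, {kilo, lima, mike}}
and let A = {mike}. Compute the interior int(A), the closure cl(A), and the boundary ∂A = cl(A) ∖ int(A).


int(A) = ∅, cl(A) = {kilo, mike}, ∂A = {kilo, mike}.

Closed sets in (X, τ) are complements of opens:
  closed(X, τ) = {∅, {kilo}, {kilo, mike}, {kilo, lima, mike}}.
int(A) = ⋃ {U ∈ τ : U ⊆ A}. Opens contained in A: ∅.
Taking the union of these: int(A) = ∅.
cl(A) = ⋂ {C closed : A ⊆ C}. Closed sets containing A: {kilo, mike}, {kilo, lima, mike}.
Intersecting these: cl(A) = {kilo, mike}.
∂A = cl(A) ∖ int(A) = {kilo, mike} ∖ ∅ = {kilo, mike}.


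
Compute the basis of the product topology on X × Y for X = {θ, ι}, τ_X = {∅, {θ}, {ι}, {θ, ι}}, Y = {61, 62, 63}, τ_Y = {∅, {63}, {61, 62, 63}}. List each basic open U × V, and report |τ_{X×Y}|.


Basis B = {∅ × ∅, {θ} × {63}, {ι} × {63}, {θ, ι} × {63}, {θ} × {61, 62, 63}, {ι} × {61, 62, 63}, {θ, ι} × {61, 62, 63}}; |τ_{X×Y}| = 9.

Enumerate products U × V with U ∈ τ_X, V ∈ τ_Y (deduplicated):
  ∅ × ∅ = {} (∅)
  {θ} × {63} = {(θ,63)}
  {ι} × {63} = {(ι,63)}
  {θ, ι} × {63} = {(θ,63), (ι,63)}
  {θ} × {61, 62, 63} = {(θ,61), (θ,62), (θ,63)}
  {ι} × {61, 62, 63} = {(ι,61), (ι,62), (ι,63)}
  {θ, ι} × {61, 62, 63} = {(θ,61), (θ,62), (θ,63), (ι,61), (ι,62), (ι,63)}
These 7 distinct sets form the basis B.
Close under arbitrary unions to get τ_{X×Y}; counting gives |τ_{X×Y}| = 9.


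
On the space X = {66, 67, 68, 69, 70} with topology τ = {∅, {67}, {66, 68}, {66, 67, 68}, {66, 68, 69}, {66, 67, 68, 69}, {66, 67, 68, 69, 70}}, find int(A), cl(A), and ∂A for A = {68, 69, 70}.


int(A) = ∅, cl(A) = {66, 68, 69, 70}, ∂A = {66, 68, 69, 70}.

Closed sets in (X, τ) are complements of opens:
  closed(X, τ) = {∅, {70}, {67, 70}, {69, 70}, {67, 69, 70}, {66, 68, 69, 70}, {66, 67, 68, 69, 70}}.
int(A) = ⋃ {U ∈ τ : U ⊆ A}. Opens contained in A: ∅.
Taking the union of these: int(A) = ∅.
cl(A) = ⋂ {C closed : A ⊆ C}. Closed sets containing A: {66, 68, 69, 70}, {66, 67, 68, 69, 70}.
Intersecting these: cl(A) = {66, 68, 69, 70}.
∂A = cl(A) ∖ int(A) = {66, 68, 69, 70} ∖ ∅ = {66, 68, 69, 70}.


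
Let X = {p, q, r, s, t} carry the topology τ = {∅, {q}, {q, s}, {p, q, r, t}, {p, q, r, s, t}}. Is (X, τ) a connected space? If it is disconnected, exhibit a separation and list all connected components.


(X, τ) is connected.

Find clopen sets (U ∈ τ with X ∖ U ∈ τ):
  U = ∅, X ∖ U = {p, q, r, s, t} — both open, so U is clopen.
  U = {p, q, r, s, t}, X ∖ U = ∅ — both open, so U is clopen.
Only trivial clopens (∅ and X) exist, so (X, τ) is connected.
Compute connected components by grouping points that agree on all clopens:
  component: {p, q, r, s, t}


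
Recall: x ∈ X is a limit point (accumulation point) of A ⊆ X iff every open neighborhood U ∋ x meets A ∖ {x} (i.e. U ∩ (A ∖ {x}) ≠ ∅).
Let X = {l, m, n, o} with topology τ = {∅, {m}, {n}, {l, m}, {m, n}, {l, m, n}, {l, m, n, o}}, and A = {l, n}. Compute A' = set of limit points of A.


A' = {o}

For each x ∈ X, list the open sets U ∈ τ with x ∈ U, then check whether U ∩ (A ∖ {x}) ≠ ∅ for every such U.
  x = l: open {l, m} ∋ x has {l, m} ∩ (A ∖ {l}) = ∅, so x is NOT a limit point.
  x = m: open {m} ∋ x has {m} ∩ (A ∖ {m}) = ∅, so x is NOT a limit point.
  x = n: open {n} ∋ x has {n} ∩ (A ∖ {n}) = ∅, so x is NOT a limit point.
  x = o: opens ∋ x are {l, m, n, o}; each meets A ∖ {o}, so x IS a limit point.
Collecting: A' = {o}.


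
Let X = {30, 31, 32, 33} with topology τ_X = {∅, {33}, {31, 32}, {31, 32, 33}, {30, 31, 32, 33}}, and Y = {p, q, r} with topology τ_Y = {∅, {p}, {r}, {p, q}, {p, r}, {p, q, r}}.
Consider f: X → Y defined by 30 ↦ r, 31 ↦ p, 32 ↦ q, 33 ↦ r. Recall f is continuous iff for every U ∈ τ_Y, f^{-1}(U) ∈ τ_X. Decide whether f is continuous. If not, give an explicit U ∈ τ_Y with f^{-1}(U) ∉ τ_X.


f is NOT continuous.

Compute f^{-1}(U) for each U ∈ τ_Y:
  U = ∅: f^{-1}(U) = ∅ ∈ τ_X ✓.
  U = {p}: f^{-1}(U) = {31} ∉ τ_X ✗.
  U = {r}: f^{-1}(U) = {30, 33} ∉ τ_X ✗.
  U = {p, q}: f^{-1}(U) = {31, 32} ∈ τ_X ✓.
  U = {p, r}: f^{-1}(U) = {30, 31, 33} ∉ τ_X ✗.
  U = {p, q, r}: f^{-1}(U) = {30, 31, 32, 33} ∈ τ_X ✓.
Found U = {p} with f^{-1}(U) = {31} not in τ_X. Therefore f is NOT continuous.


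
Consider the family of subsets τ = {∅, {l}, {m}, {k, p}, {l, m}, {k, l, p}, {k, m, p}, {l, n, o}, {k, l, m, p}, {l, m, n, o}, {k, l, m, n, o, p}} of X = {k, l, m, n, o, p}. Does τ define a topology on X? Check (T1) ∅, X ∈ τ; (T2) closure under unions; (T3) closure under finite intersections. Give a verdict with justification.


τ is NOT a topology on X.

Axiom (T1): ∅ ∈ τ? Yes; X ∈ τ? Yes.
Axiom (T2/T3): check pairwise unions and intersections of members of τ.
Counterexample for (T2): {k, p} ∪ {l, n, o} = {k, l, n, o, p} ∉ τ. Therefore τ is NOT a topology.


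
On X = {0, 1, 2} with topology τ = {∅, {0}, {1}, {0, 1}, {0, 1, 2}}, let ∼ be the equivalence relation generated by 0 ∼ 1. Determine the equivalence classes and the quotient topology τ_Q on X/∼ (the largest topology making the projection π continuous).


X/∼ = {[0=1], [2]}; |τ_Q| = 3.

Equivalence classes: [0=1], [2].
Quotient map π: X → X/∼ sends 0 ↦ [0=1], 1 ↦ [0=1], 2 ↦ [2].
For each subset V ⊆ X/∼, compute π^{-1}(V) ⊆ X and check whether π^{-1}(V) ∈ τ. V is open in τ_Q iff π^{-1}(V) ∈ τ.
  V = {}: π^{-1}(V) = ∅ ∈ τ ✓.
  V = {[0=1]}: π^{-1}(V) = {0, 1} ∈ τ ✓.
  V = {[2]}: π^{-1}(V) = {2} ∉ τ ✗.
  V = {[0=1], [2]}: π^{-1}(V) = {0, 1, 2} ∈ τ ✓.
Open sets in the quotient: τ_Q = {{}, {[0=1]}, {[0=1], [2]}} (3 elements).


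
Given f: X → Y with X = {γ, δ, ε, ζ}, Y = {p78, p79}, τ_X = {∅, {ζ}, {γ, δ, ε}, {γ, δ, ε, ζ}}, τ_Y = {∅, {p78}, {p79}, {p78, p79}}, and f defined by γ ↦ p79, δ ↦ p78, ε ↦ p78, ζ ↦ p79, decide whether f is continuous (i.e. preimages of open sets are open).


f is NOT continuous.

Compute f^{-1}(U) for each U ∈ τ_Y:
  U = ∅: f^{-1}(U) = ∅ ∈ τ_X ✓.
  U = {p78}: f^{-1}(U) = {δ, ε} ∉ τ_X ✗.
  U = {p79}: f^{-1}(U) = {γ, ζ} ∉ τ_X ✗.
  U = {p78, p79}: f^{-1}(U) = {γ, δ, ε, ζ} ∈ τ_X ✓.
Found U = {p78} with f^{-1}(U) = {δ, ε} not in τ_X. Therefore f is NOT continuous.


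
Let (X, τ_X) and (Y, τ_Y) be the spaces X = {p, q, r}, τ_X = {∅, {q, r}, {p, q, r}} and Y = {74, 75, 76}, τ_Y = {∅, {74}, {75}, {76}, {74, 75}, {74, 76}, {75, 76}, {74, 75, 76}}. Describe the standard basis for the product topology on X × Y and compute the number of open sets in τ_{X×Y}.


Basis B = {∅ × ∅, {q, r} × {74}, {q, r} × {75}, {q, r} × {76}, {p, q, r} × {74}, {p, q, r} × {75}, {p, q, r} × {76}, {q, r} × {74, 75}, {q, r} × {74, 76}, {q, r} × {75, 76}, {p, q, r} × {74, 75}, {p, q, r} × {74, 76}, {p, q, r} × {75, 76}, {q, r} × {74, 75, 76}, {p, q, r} × {74, 75, 76}}; |τ_{X×Y}| = 27.

Enumerate products U × V with U ∈ τ_X, V ∈ τ_Y (deduplicated):
  ∅ × ∅ = {} (∅)
  {q, r} × {74} = {(q,74), (r,74)}
  {q, r} × {75} = {(q,75), (r,75)}
  {q, r} × {76} = {(q,76), (r,76)}
  {p, q, r} × {74} = {(p,74), (q,74), (r,74)}
  {p, q, r} × {75} = {(p,75), (q,75), (r,75)}
  {p, q, r} × {76} = {(p,76), (q,76), (r,76)}
  {q, r} × {74, 75} = {(q,74), (q,75), (r,74), (r,75)}
  {q, r} × {74, 76} = {(q,74), (q,76), (r,74), (r,76)}
  {q, r} × {75, 76} = {(q,75), (q,76), (r,75), (r,76)}
  {p, q, r} × {74, 75} = {(p,74), (p,75), (q,74), (q,75), (r,74), (r,75)}
  {p, q, r} × {74, 76} = {(p,74), (p,76), (q,74), (q,76), (r,74), (r,76)}
  {p, q, r} × {75, 76} = {(p,75), (p,76), (q,75), (q,76), (r,75), (r,76)}
  {q, r} × {74, 75, 76} = {(q,74), (q,75), (q,76), (r,74), (r,75), (r,76)}
  {p, q, r} × {74, 75, 76} = {(p,74), (p,75), (p,76), (q,74), (q,75), (q,76), (r,74), (r,75), (r,76)}
These 15 distinct sets form the basis B.
Close under arbitrary unions to get τ_{X×Y}; counting gives |τ_{X×Y}| = 27.


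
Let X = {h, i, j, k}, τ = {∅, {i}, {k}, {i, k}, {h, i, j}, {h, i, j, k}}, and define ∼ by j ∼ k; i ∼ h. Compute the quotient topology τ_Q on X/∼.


X/∼ = {[h=i], [j=k]}; |τ_Q| = 2.

Equivalence classes: [h=i], [j=k].
Quotient map π: X → X/∼ sends h ↦ [h=i], i ↦ [h=i], j ↦ [j=k], k ↦ [j=k].
For each subset V ⊆ X/∼, compute π^{-1}(V) ⊆ X and check whether π^{-1}(V) ∈ τ. V is open in τ_Q iff π^{-1}(V) ∈ τ.
  V = {}: π^{-1}(V) = ∅ ∈ τ ✓.
  V = {[h=i]}: π^{-1}(V) = {h, i} ∉ τ ✗.
  V = {[j=k]}: π^{-1}(V) = {j, k} ∉ τ ✗.
  V = {[h=i], [j=k]}: π^{-1}(V) = {h, i, j, k} ∈ τ ✓.
Open sets in the quotient: τ_Q = {{}, {[h=i], [j=k]}} (2 elements).


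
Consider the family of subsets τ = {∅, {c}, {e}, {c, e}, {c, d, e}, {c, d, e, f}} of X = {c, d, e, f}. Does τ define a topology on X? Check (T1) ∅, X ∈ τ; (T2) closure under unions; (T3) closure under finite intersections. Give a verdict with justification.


τ IS a topology on X.

Axiom (T1): ∅ ∈ τ? Yes; X ∈ τ? Yes.
Axiom (T2/T3): check pairwise unions and intersections of members of τ.
All pairwise intersections and unions checked — each lies in τ. Therefore τ satisfies (T1), (T2), (T3): it IS a topology on X.


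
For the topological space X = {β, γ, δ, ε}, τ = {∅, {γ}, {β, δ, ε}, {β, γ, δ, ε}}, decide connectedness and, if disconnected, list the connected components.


(X, τ) is disconnected; components = [{γ}, {β, δ, ε}].

Find clopen sets (U ∈ τ with X ∖ U ∈ τ):
  U = ∅, X ∖ U = {β, γ, δ, ε} — both open, so U is clopen.
  U = {γ}, X ∖ U = {β, δ, ε} — both open, so U is clopen.
  U = {β, δ, ε}, X ∖ U = {γ} — both open, so U is clopen.
  U = {β, γ, δ, ε}, X ∖ U = ∅ — both open, so U is clopen.
Nontrivial clopen(s) exist: e.g. {γ}. So (X, τ) is disconnected.
Compute connected components by grouping points that agree on all clopens:
  component: {γ}
  component: {β, δ, ε}


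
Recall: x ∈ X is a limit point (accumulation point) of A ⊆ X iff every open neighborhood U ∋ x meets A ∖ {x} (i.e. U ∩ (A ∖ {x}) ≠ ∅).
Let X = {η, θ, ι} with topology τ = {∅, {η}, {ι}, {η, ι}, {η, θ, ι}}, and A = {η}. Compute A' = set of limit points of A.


A' = {θ}

For each x ∈ X, list the open sets U ∈ τ with x ∈ U, then check whether U ∩ (A ∖ {x}) ≠ ∅ for every such U.
  x = η: open {η} ∋ x has {η} ∩ (A ∖ {η}) = ∅, so x is NOT a limit point.
  x = θ: opens ∋ x are {η, θ, ι}; each meets A ∖ {θ}, so x IS a limit point.
  x = ι: open {ι} ∋ x has {ι} ∩ (A ∖ {ι}) = ∅, so x is NOT a limit point.
Collecting: A' = {θ}.


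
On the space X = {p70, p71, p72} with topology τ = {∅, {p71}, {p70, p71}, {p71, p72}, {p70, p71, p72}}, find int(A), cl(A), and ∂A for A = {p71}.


int(A) = {p71}, cl(A) = {p70, p71, p72}, ∂A = {p70, p72}.

Closed sets in (X, τ) are complements of opens:
  closed(X, τ) = {∅, {p70}, {p72}, {p70, p72}, {p70, p71, p72}}.
int(A) = ⋃ {U ∈ τ : U ⊆ A}. Opens contained in A: ∅, {p71}.
Taking the union of these: int(A) = {p71}.
cl(A) = ⋂ {C closed : A ⊆ C}. Closed sets containing A: {p70, p71, p72}.
Intersecting these: cl(A) = {p70, p71, p72}.
∂A = cl(A) ∖ int(A) = {p70, p71, p72} ∖ {p71} = {p70, p72}.


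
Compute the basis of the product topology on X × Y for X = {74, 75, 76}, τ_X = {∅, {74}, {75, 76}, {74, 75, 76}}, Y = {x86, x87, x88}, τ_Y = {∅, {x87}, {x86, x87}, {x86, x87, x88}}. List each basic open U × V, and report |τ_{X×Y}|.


Basis B = {∅ × ∅, {74} × {x87}, {74} × {x86, x87}, {75, 76} × {x87}, {74} × {x86, x87, x88}, {74, 75, 76} × {x87}, {75, 76} × {x86, x87}, {74, 75, 76} × {x86, x87}, {75, 76} × {x86, x87, x88}, {74, 75, 76} × {x86, x87, x88}}; |τ_{X×Y}| = 16.

Enumerate products U × V with U ∈ τ_X, V ∈ τ_Y (deduplicated):
  ∅ × ∅ = {} (∅)
  {74} × {x87} = {(74,x87)}
  {74} × {x86, x87} = {(74,x86), (74,x87)}
  {75, 76} × {x87} = {(75,x87), (76,x87)}
  {74} × {x86, x87, x88} = {(74,x86), (74,x87), (74,x88)}
  {74, 75, 76} × {x87} = {(74,x87), (75,x87), (76,x87)}
  {75, 76} × {x86, x87} = {(75,x86), (75,x87), (76,x86), (76,x87)}
  {74, 75, 76} × {x86, x87} = {(74,x86), (74,x87), (75,x86), (75,x87), (76,x86), (76,x87)}
  {75, 76} × {x86, x87, x88} = {(75,x86), (75,x87), (75,x88), (76,x86), (76,x87), (76,x88)}
  {74, 75, 76} × {x86, x87, x88} = {(74,x86), (74,x87), (74,x88), (75,x86), (75,x87), (75,x88), (76,x86), (76,x87), (76,x88)}
These 10 distinct sets form the basis B.
Close under arbitrary unions to get τ_{X×Y}; counting gives |τ_{X×Y}| = 16.


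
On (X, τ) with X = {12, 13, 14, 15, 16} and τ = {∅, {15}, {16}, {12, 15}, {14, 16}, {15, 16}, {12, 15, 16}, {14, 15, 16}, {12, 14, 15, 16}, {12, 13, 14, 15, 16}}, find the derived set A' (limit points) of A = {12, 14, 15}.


A' = {12, 13}

For each x ∈ X, list the open sets U ∈ τ with x ∈ U, then check whether U ∩ (A ∖ {x}) ≠ ∅ for every such U.
  x = 12: opens ∋ x are {12, 15}, {12, 15, 16}, {12, 14, 15, 16}, {12, 13, 14, 15, 16}; each meets A ∖ {12}, so x IS a limit point.
  x = 13: opens ∋ x are {12, 13, 14, 15, 16}; each meets A ∖ {13}, so x IS a limit point.
  x = 14: open {14, 16} ∋ x has {14, 16} ∩ (A ∖ {14}) = ∅, so x is NOT a limit point.
  x = 15: open {15} ∋ x has {15} ∩ (A ∖ {15}) = ∅, so x is NOT a limit point.
  x = 16: open {16} ∋ x has {16} ∩ (A ∖ {16}) = ∅, so x is NOT a limit point.
Collecting: A' = {12, 13}.


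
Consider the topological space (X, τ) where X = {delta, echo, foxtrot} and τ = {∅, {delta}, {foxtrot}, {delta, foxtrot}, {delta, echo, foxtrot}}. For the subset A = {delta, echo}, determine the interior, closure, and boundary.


int(A) = {delta}, cl(A) = {delta, echo}, ∂A = {echo}.

Closed sets in (X, τ) are complements of opens:
  closed(X, τ) = {∅, {echo}, {delta, echo}, {echo, foxtrot}, {delta, echo, foxtrot}}.
int(A) = ⋃ {U ∈ τ : U ⊆ A}. Opens contained in A: ∅, {delta}.
Taking the union of these: int(A) = {delta}.
cl(A) = ⋂ {C closed : A ⊆ C}. Closed sets containing A: {delta, echo}, {delta, echo, foxtrot}.
Intersecting these: cl(A) = {delta, echo}.
∂A = cl(A) ∖ int(A) = {delta, echo} ∖ {delta} = {echo}.


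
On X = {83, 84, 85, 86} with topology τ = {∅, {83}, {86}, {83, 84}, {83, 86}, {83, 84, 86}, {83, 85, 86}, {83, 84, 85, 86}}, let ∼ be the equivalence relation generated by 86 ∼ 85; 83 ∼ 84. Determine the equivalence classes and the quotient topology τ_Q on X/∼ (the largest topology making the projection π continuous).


X/∼ = {[83=84], [85=86]}; |τ_Q| = 3.

Equivalence classes: [83=84], [85=86].
Quotient map π: X → X/∼ sends 83 ↦ [83=84], 84 ↦ [83=84], 85 ↦ [85=86], 86 ↦ [85=86].
For each subset V ⊆ X/∼, compute π^{-1}(V) ⊆ X and check whether π^{-1}(V) ∈ τ. V is open in τ_Q iff π^{-1}(V) ∈ τ.
  V = {}: π^{-1}(V) = ∅ ∈ τ ✓.
  V = {[83=84]}: π^{-1}(V) = {83, 84} ∈ τ ✓.
  V = {[85=86]}: π^{-1}(V) = {85, 86} ∉ τ ✗.
  V = {[83=84], [85=86]}: π^{-1}(V) = {83, 84, 85, 86} ∈ τ ✓.
Open sets in the quotient: τ_Q = {{}, {[83=84]}, {[83=84], [85=86]}} (3 elements).


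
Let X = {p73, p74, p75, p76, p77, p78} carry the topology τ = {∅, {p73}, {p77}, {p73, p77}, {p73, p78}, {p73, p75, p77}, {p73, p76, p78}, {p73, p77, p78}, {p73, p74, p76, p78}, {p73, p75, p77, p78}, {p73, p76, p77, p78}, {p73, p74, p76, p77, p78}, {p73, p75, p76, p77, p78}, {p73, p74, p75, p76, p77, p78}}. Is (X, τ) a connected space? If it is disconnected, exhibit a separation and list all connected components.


(X, τ) is connected.

Find clopen sets (U ∈ τ with X ∖ U ∈ τ):
  U = ∅, X ∖ U = {p73, p74, p75, p76, p77, p78} — both open, so U is clopen.
  U = {p73, p74, p75, p76, p77, p78}, X ∖ U = ∅ — both open, so U is clopen.
Only trivial clopens (∅ and X) exist, so (X, τ) is connected.
Compute connected components by grouping points that agree on all clopens:
  component: {p73, p74, p75, p76, p77, p78}


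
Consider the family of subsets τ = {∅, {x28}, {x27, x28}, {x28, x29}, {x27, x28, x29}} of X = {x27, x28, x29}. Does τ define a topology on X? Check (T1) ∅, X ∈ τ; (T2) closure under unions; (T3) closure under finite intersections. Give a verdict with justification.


τ IS a topology on X.

Axiom (T1): ∅ ∈ τ? Yes; X ∈ τ? Yes.
Axiom (T2/T3): check pairwise unions and intersections of members of τ.
All pairwise intersections and unions checked — each lies in τ. Therefore τ satisfies (T1), (T2), (T3): it IS a topology on X.


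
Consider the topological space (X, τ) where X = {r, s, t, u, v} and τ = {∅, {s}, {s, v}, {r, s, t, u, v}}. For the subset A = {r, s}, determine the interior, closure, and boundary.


int(A) = {s}, cl(A) = {r, s, t, u, v}, ∂A = {r, t, u, v}.

Closed sets in (X, τ) are complements of opens:
  closed(X, τ) = {∅, {r, t, u}, {r, t, u, v}, {r, s, t, u, v}}.
int(A) = ⋃ {U ∈ τ : U ⊆ A}. Opens contained in A: ∅, {s}.
Taking the union of these: int(A) = {s}.
cl(A) = ⋂ {C closed : A ⊆ C}. Closed sets containing A: {r, s, t, u, v}.
Intersecting these: cl(A) = {r, s, t, u, v}.
∂A = cl(A) ∖ int(A) = {r, s, t, u, v} ∖ {s} = {r, t, u, v}.


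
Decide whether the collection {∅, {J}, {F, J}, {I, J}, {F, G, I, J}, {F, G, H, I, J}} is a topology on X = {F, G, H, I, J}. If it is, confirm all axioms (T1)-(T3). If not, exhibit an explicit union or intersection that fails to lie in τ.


τ is NOT a topology on X.

Axiom (T1): ∅ ∈ τ? Yes; X ∈ τ? Yes.
Axiom (T2/T3): check pairwise unions and intersections of members of τ.
Counterexample for (T2): {F, J} ∪ {I, J} = {F, I, J} ∉ τ. Therefore τ is NOT a topology.


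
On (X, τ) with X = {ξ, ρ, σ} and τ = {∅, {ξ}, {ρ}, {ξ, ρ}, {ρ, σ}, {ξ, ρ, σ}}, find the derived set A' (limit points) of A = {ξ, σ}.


A' = ∅

For each x ∈ X, list the open sets U ∈ τ with x ∈ U, then check whether U ∩ (A ∖ {x}) ≠ ∅ for every such U.
  x = ξ: open {ξ} ∋ x has {ξ} ∩ (A ∖ {ξ}) = ∅, so x is NOT a limit point.
  x = ρ: open {ρ} ∋ x has {ρ} ∩ (A ∖ {ρ}) = ∅, so x is NOT a limit point.
  x = σ: open {ρ, σ} ∋ x has {ρ, σ} ∩ (A ∖ {σ}) = ∅, so x is NOT a limit point.
Collecting: A' = ∅.


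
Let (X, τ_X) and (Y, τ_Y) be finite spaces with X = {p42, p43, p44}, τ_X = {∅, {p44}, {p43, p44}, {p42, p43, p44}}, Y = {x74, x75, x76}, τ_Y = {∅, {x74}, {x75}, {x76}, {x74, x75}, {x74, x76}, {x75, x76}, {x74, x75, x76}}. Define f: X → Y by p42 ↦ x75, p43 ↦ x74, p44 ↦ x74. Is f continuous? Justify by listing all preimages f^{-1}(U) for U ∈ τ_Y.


f is NOT continuous.

Compute f^{-1}(U) for each U ∈ τ_Y:
  U = ∅: f^{-1}(U) = ∅ ∈ τ_X ✓.
  U = {x74}: f^{-1}(U) = {p43, p44} ∈ τ_X ✓.
  U = {x75}: f^{-1}(U) = {p42} ∉ τ_X ✗.
  U = {x76}: f^{-1}(U) = ∅ ∈ τ_X ✓.
  U = {x74, x75}: f^{-1}(U) = {p42, p43, p44} ∈ τ_X ✓.
  U = {x74, x76}: f^{-1}(U) = {p43, p44} ∈ τ_X ✓.
  U = {x75, x76}: f^{-1}(U) = {p42} ∉ τ_X ✗.
  U = {x74, x75, x76}: f^{-1}(U) = {p42, p43, p44} ∈ τ_X ✓.
Found U = {x75} with f^{-1}(U) = {p42} not in τ_X. Therefore f is NOT continuous.


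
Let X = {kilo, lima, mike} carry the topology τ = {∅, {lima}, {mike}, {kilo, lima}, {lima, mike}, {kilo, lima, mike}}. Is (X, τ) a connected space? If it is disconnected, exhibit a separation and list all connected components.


(X, τ) is disconnected; components = [{mike}, {kilo, lima}].

Find clopen sets (U ∈ τ with X ∖ U ∈ τ):
  U = ∅, X ∖ U = {kilo, lima, mike} — both open, so U is clopen.
  U = {mike}, X ∖ U = {kilo, lima} — both open, so U is clopen.
  U = {kilo, lima}, X ∖ U = {mike} — both open, so U is clopen.
  U = {kilo, lima, mike}, X ∖ U = ∅ — both open, so U is clopen.
Nontrivial clopen(s) exist: e.g. {mike}. So (X, τ) is disconnected.
Compute connected components by grouping points that agree on all clopens:
  component: {mike}
  component: {kilo, lima}


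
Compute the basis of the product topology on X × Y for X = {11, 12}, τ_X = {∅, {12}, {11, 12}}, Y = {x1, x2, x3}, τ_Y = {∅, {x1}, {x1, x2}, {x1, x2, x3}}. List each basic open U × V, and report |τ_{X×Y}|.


Basis B = {∅ × ∅, {12} × {x1}, {11, 12} × {x1}, {12} × {x1, x2}, {12} × {x1, x2, x3}, {11, 12} × {x1, x2}, {11, 12} × {x1, x2, x3}}; |τ_{X×Y}| = 10.

Enumerate products U × V with U ∈ τ_X, V ∈ τ_Y (deduplicated):
  ∅ × ∅ = {} (∅)
  {12} × {x1} = {(12,x1)}
  {11, 12} × {x1} = {(11,x1), (12,x1)}
  {12} × {x1, x2} = {(12,x1), (12,x2)}
  {12} × {x1, x2, x3} = {(12,x1), (12,x2), (12,x3)}
  {11, 12} × {x1, x2} = {(11,x1), (11,x2), (12,x1), (12,x2)}
  {11, 12} × {x1, x2, x3} = {(11,x1), (11,x2), (11,x3), (12,x1), (12,x2), (12,x3)}
These 7 distinct sets form the basis B.
Close under arbitrary unions to get τ_{X×Y}; counting gives |τ_{X×Y}| = 10.


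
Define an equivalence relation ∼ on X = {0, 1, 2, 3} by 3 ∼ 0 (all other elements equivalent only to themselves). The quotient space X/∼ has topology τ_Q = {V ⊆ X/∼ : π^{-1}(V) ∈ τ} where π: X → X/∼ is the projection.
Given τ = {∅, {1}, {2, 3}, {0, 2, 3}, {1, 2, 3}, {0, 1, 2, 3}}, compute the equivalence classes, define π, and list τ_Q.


X/∼ = {[0=3], [1], [2]}; |τ_Q| = 4.

Equivalence classes: [0=3], [1], [2].
Quotient map π: X → X/∼ sends 0 ↦ [0=3], 1 ↦ [1], 2 ↦ [2], 3 ↦ [0=3].
For each subset V ⊆ X/∼, compute π^{-1}(V) ⊆ X and check whether π^{-1}(V) ∈ τ. V is open in τ_Q iff π^{-1}(V) ∈ τ.
  V = {}: π^{-1}(V) = ∅ ∈ τ ✓.
  V = {[0=3]}: π^{-1}(V) = {0, 3} ∉ τ ✗.
  V = {[1]}: π^{-1}(V) = {1} ∈ τ ✓.
  V = {[0=3], [1]}: π^{-1}(V) = {0, 1, 3} ∉ τ ✗.
  V = {[2]}: π^{-1}(V) = {2} ∉ τ ✗.
  V = {[0=3], [2]}: π^{-1}(V) = {0, 2, 3} ∈ τ ✓.
  V = {[1], [2]}: π^{-1}(V) = {1, 2} ∉ τ ✗.
  V = {[0=3], [1], [2]}: π^{-1}(V) = {0, 1, 2, 3} ∈ τ ✓.
Open sets in the quotient: τ_Q = {{}, {[1]}, {[0=3], [2]}, {[0=3], [1], [2]}} (4 elements).


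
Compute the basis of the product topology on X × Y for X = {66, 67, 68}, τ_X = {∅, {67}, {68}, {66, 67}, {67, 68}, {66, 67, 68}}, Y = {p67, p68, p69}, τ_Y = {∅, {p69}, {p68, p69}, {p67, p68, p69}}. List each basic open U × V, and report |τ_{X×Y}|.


Basis B = {∅ × ∅, {67} × {p69}, {68} × {p69}, {66, 67} × {p69}, {67} × {p68, p69}, {67, 68} × {p69}, {68} × {p68, p69}, {66, 67, 68} × {p69}, {67} × {p67, p68, p69}, {68} × {p67, p68, p69}, {66, 67} × {p68, p69}, {67, 68} × {p68, p69}, {66, 67} × {p67, p68, p69}, {66, 67, 68} × {p68, p69}, {67, 68} × {p67, p68, p69}, {66, 67, 68} × {p67, p68, p69}}; |τ_{X×Y}| = 40.

Enumerate products U × V with U ∈ τ_X, V ∈ τ_Y (deduplicated):
  ∅ × ∅ = {} (∅)
  {67} × {p69} = {(67,p69)}
  {68} × {p69} = {(68,p69)}
  {66, 67} × {p69} = {(66,p69), (67,p69)}
  {67} × {p68, p69} = {(67,p68), (67,p69)}
  {67, 68} × {p69} = {(67,p69), (68,p69)}
  {68} × {p68, p69} = {(68,p68), (68,p69)}
  {66, 67, 68} × {p69} = {(66,p69), (67,p69), (68,p69)}
  {67} × {p67, p68, p69} = {(67,p67), (67,p68), (67,p69)}
  {68} × {p67, p68, p69} = {(68,p67), (68,p68), (68,p69)}
  {66, 67} × {p68, p69} = {(66,p68), (66,p69), (67,p68), (67,p69)}
  {67, 68} × {p68, p69} = {(67,p68), (67,p69), (68,p68), (68,p69)}
  {66, 67} × {p67, p68, p69} = {(66,p67), (66,p68), (66,p69), (67,p67), (67,p68), (67,p69)}
  {66, 67, 68} × {p68, p69} = {(66,p68), (66,p69), (67,p68), (67,p69), (68,p68), (68,p69)}
  {67, 68} × {p67, p68, p69} = {(67,p67), (67,p68), (67,p69), (68,p67), (68,p68), (68,p69)}
  {66, 67, 68} × {p67, p68, p69} = {(66,p67), (66,p68), (66,p69), (67,p67), (67,p68), (67,p69), (68,p67), (68,p68), (68,p69)}
These 16 distinct sets form the basis B.
Close under arbitrary unions to get τ_{X×Y}; counting gives |τ_{X×Y}| = 40.


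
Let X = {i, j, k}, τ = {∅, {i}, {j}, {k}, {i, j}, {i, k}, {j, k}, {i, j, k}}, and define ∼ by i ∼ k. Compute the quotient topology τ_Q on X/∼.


X/∼ = {[i=k], [j]}; |τ_Q| = 4.

Equivalence classes: [i=k], [j].
Quotient map π: X → X/∼ sends i ↦ [i=k], j ↦ [j], k ↦ [i=k].
For each subset V ⊆ X/∼, compute π^{-1}(V) ⊆ X and check whether π^{-1}(V) ∈ τ. V is open in τ_Q iff π^{-1}(V) ∈ τ.
  V = {}: π^{-1}(V) = ∅ ∈ τ ✓.
  V = {[i=k]}: π^{-1}(V) = {i, k} ∈ τ ✓.
  V = {[j]}: π^{-1}(V) = {j} ∈ τ ✓.
  V = {[i=k], [j]}: π^{-1}(V) = {i, j, k} ∈ τ ✓.
Open sets in the quotient: τ_Q = {{}, {[i=k]}, {[j]}, {[i=k], [j]}} (4 elements).


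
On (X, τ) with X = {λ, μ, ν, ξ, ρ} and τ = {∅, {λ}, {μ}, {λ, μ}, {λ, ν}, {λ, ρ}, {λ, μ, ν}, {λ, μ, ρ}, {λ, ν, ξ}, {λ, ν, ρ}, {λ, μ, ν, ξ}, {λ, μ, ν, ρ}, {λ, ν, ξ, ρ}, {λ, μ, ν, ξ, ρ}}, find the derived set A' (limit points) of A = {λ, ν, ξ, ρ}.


A' = {ν, ξ, ρ}

For each x ∈ X, list the open sets U ∈ τ with x ∈ U, then check whether U ∩ (A ∖ {x}) ≠ ∅ for every such U.
  x = λ: open {λ} ∋ x has {λ} ∩ (A ∖ {λ}) = ∅, so x is NOT a limit point.
  x = μ: open {μ} ∋ x has {μ} ∩ (A ∖ {μ}) = ∅, so x is NOT a limit point.
  x = ν: opens ∋ x are {λ, ν}, {λ, μ, ν}, {λ, ν, ξ}, {λ, ν, ρ}, {λ, μ, ν, ξ}, {λ, μ, ν, ρ}, {λ, ν, ξ, ρ}, {λ, μ, ν, ξ, ρ}; each meets A ∖ {ν}, so x IS a limit point.
  x = ξ: opens ∋ x are {λ, ν, ξ}, {λ, μ, ν, ξ}, {λ, ν, ξ, ρ}, {λ, μ, ν, ξ, ρ}; each meets A ∖ {ξ}, so x IS a limit point.
  x = ρ: opens ∋ x are {λ, ρ}, {λ, μ, ρ}, {λ, ν, ρ}, {λ, μ, ν, ρ}, {λ, ν, ξ, ρ}, {λ, μ, ν, ξ, ρ}; each meets A ∖ {ρ}, so x IS a limit point.
Collecting: A' = {ν, ξ, ρ}.


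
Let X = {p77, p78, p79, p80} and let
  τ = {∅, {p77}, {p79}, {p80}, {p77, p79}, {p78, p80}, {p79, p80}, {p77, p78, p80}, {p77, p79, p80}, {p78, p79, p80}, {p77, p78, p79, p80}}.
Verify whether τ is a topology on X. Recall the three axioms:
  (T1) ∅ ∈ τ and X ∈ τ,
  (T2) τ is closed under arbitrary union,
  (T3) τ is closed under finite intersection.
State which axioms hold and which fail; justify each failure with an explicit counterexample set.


τ is NOT a topology on X.

Axiom (T1): ∅ ∈ τ? Yes; X ∈ τ? Yes.
Axiom (T2/T3): check pairwise unions and intersections of members of τ.
Counterexample for (T2): {p77} ∪ {p80} = {p77, p80} ∉ τ. Therefore τ is NOT a topology.


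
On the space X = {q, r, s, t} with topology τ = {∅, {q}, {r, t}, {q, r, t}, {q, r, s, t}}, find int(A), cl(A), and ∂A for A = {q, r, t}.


int(A) = {q, r, t}, cl(A) = {q, r, s, t}, ∂A = {s}.

Closed sets in (X, τ) are complements of opens:
  closed(X, τ) = {∅, {s}, {q, s}, {r, s, t}, {q, r, s, t}}.
int(A) = ⋃ {U ∈ τ : U ⊆ A}. Opens contained in A: ∅, {q}, {r, t}, {q, r, t}.
Taking the union of these: int(A) = {q, r, t}.
cl(A) = ⋂ {C closed : A ⊆ C}. Closed sets containing A: {q, r, s, t}.
Intersecting these: cl(A) = {q, r, s, t}.
∂A = cl(A) ∖ int(A) = {q, r, s, t} ∖ {q, r, t} = {s}.


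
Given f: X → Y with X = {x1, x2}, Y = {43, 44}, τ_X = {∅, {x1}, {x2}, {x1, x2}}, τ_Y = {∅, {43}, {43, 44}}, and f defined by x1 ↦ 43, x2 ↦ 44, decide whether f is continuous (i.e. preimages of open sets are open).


f IS continuous.

Compute f^{-1}(U) for each U ∈ τ_Y:
  U = ∅: f^{-1}(U) = ∅ ∈ τ_X ✓.
  U = {43}: f^{-1}(U) = {x1} ∈ τ_X ✓.
  U = {43, 44}: f^{-1}(U) = {x1, x2} ∈ τ_X ✓.
Every preimage lies in τ_X, so f IS continuous.


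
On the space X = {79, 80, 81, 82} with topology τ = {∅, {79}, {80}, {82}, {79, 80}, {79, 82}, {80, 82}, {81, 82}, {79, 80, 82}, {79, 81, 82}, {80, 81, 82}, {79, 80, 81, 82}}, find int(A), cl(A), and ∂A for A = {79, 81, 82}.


int(A) = {79, 81, 82}, cl(A) = {79, 81, 82}, ∂A = ∅.

Closed sets in (X, τ) are complements of opens:
  closed(X, τ) = {∅, {79}, {80}, {81}, {79, 80}, {79, 81}, {80, 81}, {81, 82}, {79, 80, 81}, {79, 81, 82}, {80, 81, 82}, {79, 80, 81, 82}}.
int(A) = ⋃ {U ∈ τ : U ⊆ A}. Opens contained in A: ∅, {79}, {82}, {79, 82}, {81, 82}, {79, 81, 82}.
Taking the union of these: int(A) = {79, 81, 82}.
cl(A) = ⋂ {C closed : A ⊆ C}. Closed sets containing A: {79, 81, 82}, {79, 80, 81, 82}.
Intersecting these: cl(A) = {79, 81, 82}.
∂A = cl(A) ∖ int(A) = {79, 81, 82} ∖ {79, 81, 82} = ∅.


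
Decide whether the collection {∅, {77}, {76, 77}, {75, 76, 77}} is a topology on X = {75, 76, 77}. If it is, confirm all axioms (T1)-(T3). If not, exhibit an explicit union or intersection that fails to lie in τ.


τ IS a topology on X.

Axiom (T1): ∅ ∈ τ? Yes; X ∈ τ? Yes.
Axiom (T2/T3): check pairwise unions and intersections of members of τ.
All pairwise intersections and unions checked — each lies in τ. Therefore τ satisfies (T1), (T2), (T3): it IS a topology on X.


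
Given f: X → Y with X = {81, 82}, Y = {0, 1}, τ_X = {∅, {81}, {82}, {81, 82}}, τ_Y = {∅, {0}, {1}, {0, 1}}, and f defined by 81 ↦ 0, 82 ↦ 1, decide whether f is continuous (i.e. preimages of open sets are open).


f IS continuous.

Compute f^{-1}(U) for each U ∈ τ_Y:
  U = ∅: f^{-1}(U) = ∅ ∈ τ_X ✓.
  U = {0}: f^{-1}(U) = {81} ∈ τ_X ✓.
  U = {1}: f^{-1}(U) = {82} ∈ τ_X ✓.
  U = {0, 1}: f^{-1}(U) = {81, 82} ∈ τ_X ✓.
Every preimage lies in τ_X, so f IS continuous.


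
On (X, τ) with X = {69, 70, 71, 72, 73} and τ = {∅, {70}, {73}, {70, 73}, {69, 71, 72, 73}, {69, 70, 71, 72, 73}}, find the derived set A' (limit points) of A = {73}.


A' = {69, 71, 72}

For each x ∈ X, list the open sets U ∈ τ with x ∈ U, then check whether U ∩ (A ∖ {x}) ≠ ∅ for every such U.
  x = 69: opens ∋ x are {69, 71, 72, 73}, {69, 70, 71, 72, 73}; each meets A ∖ {69}, so x IS a limit point.
  x = 70: open {70} ∋ x has {70} ∩ (A ∖ {70}) = ∅, so x is NOT a limit point.
  x = 71: opens ∋ x are {69, 71, 72, 73}, {69, 70, 71, 72, 73}; each meets A ∖ {71}, so x IS a limit point.
  x = 72: opens ∋ x are {69, 71, 72, 73}, {69, 70, 71, 72, 73}; each meets A ∖ {72}, so x IS a limit point.
  x = 73: open {73} ∋ x has {73} ∩ (A ∖ {73}) = ∅, so x is NOT a limit point.
Collecting: A' = {69, 71, 72}.


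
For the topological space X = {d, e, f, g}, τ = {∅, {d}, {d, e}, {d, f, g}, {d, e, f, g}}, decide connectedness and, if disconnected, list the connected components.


(X, τ) is connected.

Find clopen sets (U ∈ τ with X ∖ U ∈ τ):
  U = ∅, X ∖ U = {d, e, f, g} — both open, so U is clopen.
  U = {d, e, f, g}, X ∖ U = ∅ — both open, so U is clopen.
Only trivial clopens (∅ and X) exist, so (X, τ) is connected.
Compute connected components by grouping points that agree on all clopens:
  component: {d, e, f, g}


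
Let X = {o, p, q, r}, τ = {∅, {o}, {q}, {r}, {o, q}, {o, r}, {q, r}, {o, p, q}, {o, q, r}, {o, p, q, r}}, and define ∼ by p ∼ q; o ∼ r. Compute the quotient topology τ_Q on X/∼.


X/∼ = {[o=r], [p=q]}; |τ_Q| = 3.

Equivalence classes: [o=r], [p=q].
Quotient map π: X → X/∼ sends o ↦ [o=r], p ↦ [p=q], q ↦ [p=q], r ↦ [o=r].
For each subset V ⊆ X/∼, compute π^{-1}(V) ⊆ X and check whether π^{-1}(V) ∈ τ. V is open in τ_Q iff π^{-1}(V) ∈ τ.
  V = {}: π^{-1}(V) = ∅ ∈ τ ✓.
  V = {[o=r]}: π^{-1}(V) = {o, r} ∈ τ ✓.
  V = {[p=q]}: π^{-1}(V) = {p, q} ∉ τ ✗.
  V = {[o=r], [p=q]}: π^{-1}(V) = {o, p, q, r} ∈ τ ✓.
Open sets in the quotient: τ_Q = {{}, {[o=r]}, {[o=r], [p=q]}} (3 elements).


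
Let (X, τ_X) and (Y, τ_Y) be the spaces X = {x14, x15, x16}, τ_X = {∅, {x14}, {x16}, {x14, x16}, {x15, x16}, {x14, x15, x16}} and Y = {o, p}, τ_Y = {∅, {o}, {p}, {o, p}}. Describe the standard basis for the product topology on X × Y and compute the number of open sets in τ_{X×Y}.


Basis B = {∅ × ∅, {x14} × {o}, {x14} × {p}, {x16} × {o}, {x16} × {p}, {x14} × {o, p}, {x14, x16} × {o}, {x14, x16} × {p}, {x15, x16} × {o}, {x15, x16} × {p}, {x16} × {o, p}, {x14, x15, x16} × {o}, {x14, x15, x16} × {p}, {x14, x16} × {o, p}, {x15, x16} × {o, p}, {x14, x15, x16} × {o, p}}; |τ_{X×Y}| = 36.

Enumerate products U × V with U ∈ τ_X, V ∈ τ_Y (deduplicated):
  ∅ × ∅ = {} (∅)
  {x14} × {o} = {(x14,o)}
  {x14} × {p} = {(x14,p)}
  {x16} × {o} = {(x16,o)}
  {x16} × {p} = {(x16,p)}
  {x14} × {o, p} = {(x14,o), (x14,p)}
  {x14, x16} × {o} = {(x14,o), (x16,o)}
  {x14, x16} × {p} = {(x14,p), (x16,p)}
  {x15, x16} × {o} = {(x15,o), (x16,o)}
  {x15, x16} × {p} = {(x15,p), (x16,p)}
  {x16} × {o, p} = {(x16,o), (x16,p)}
  {x14, x15, x16} × {o} = {(x14,o), (x15,o), (x16,o)}
  {x14, x15, x16} × {p} = {(x14,p), (x15,p), (x16,p)}
  {x14, x16} × {o, p} = {(x14,o), (x14,p), (x16,o), (x16,p)}
  {x15, x16} × {o, p} = {(x15,o), (x15,p), (x16,o), (x16,p)}
  {x14, x15, x16} × {o, p} = {(x14,o), (x14,p), (x15,o), (x15,p), (x16,o), (x16,p)}
These 16 distinct sets form the basis B.
Close under arbitrary unions to get τ_{X×Y}; counting gives |τ_{X×Y}| = 36.


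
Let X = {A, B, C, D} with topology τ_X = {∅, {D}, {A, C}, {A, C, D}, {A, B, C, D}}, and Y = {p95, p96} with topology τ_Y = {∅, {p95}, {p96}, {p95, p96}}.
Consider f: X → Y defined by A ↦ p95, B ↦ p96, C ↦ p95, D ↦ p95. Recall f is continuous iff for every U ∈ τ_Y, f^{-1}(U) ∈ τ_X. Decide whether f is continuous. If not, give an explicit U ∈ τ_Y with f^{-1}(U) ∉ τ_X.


f is NOT continuous.

Compute f^{-1}(U) for each U ∈ τ_Y:
  U = ∅: f^{-1}(U) = ∅ ∈ τ_X ✓.
  U = {p95}: f^{-1}(U) = {A, C, D} ∈ τ_X ✓.
  U = {p96}: f^{-1}(U) = {B} ∉ τ_X ✗.
  U = {p95, p96}: f^{-1}(U) = {A, B, C, D} ∈ τ_X ✓.
Found U = {p96} with f^{-1}(U) = {B} not in τ_X. Therefore f is NOT continuous.


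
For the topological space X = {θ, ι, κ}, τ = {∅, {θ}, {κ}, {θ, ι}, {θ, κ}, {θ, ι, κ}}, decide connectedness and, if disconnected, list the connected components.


(X, τ) is disconnected; components = [{κ}, {θ, ι}].

Find clopen sets (U ∈ τ with X ∖ U ∈ τ):
  U = ∅, X ∖ U = {θ, ι, κ} — both open, so U is clopen.
  U = {κ}, X ∖ U = {θ, ι} — both open, so U is clopen.
  U = {θ, ι}, X ∖ U = {κ} — both open, so U is clopen.
  U = {θ, ι, κ}, X ∖ U = ∅ — both open, so U is clopen.
Nontrivial clopen(s) exist: e.g. {θ, ι}. So (X, τ) is disconnected.
Compute connected components by grouping points that agree on all clopens:
  component: {κ}
  component: {θ, ι}


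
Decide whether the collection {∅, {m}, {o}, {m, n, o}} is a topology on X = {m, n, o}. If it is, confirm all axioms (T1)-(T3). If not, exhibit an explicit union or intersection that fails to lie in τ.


τ is NOT a topology on X.

Axiom (T1): ∅ ∈ τ? Yes; X ∈ τ? Yes.
Axiom (T2/T3): check pairwise unions and intersections of members of τ.
Counterexample for (T2): {m} ∪ {o} = {m, o} ∉ τ. Therefore τ is NOT a topology.


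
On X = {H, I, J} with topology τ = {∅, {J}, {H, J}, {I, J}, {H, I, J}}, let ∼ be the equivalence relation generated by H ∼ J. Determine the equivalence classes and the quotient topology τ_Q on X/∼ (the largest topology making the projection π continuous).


X/∼ = {[H=J], [I]}; |τ_Q| = 3.

Equivalence classes: [H=J], [I].
Quotient map π: X → X/∼ sends H ↦ [H=J], I ↦ [I], J ↦ [H=J].
For each subset V ⊆ X/∼, compute π^{-1}(V) ⊆ X and check whether π^{-1}(V) ∈ τ. V is open in τ_Q iff π^{-1}(V) ∈ τ.
  V = {}: π^{-1}(V) = ∅ ∈ τ ✓.
  V = {[H=J]}: π^{-1}(V) = {H, J} ∈ τ ✓.
  V = {[I]}: π^{-1}(V) = {I} ∉ τ ✗.
  V = {[H=J], [I]}: π^{-1}(V) = {H, I, J} ∈ τ ✓.
Open sets in the quotient: τ_Q = {{}, {[H=J]}, {[H=J], [I]}} (3 elements).


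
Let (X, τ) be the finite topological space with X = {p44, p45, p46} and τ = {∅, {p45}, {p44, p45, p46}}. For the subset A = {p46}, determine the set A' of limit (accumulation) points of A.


A' = {p44}

For each x ∈ X, list the open sets U ∈ τ with x ∈ U, then check whether U ∩ (A ∖ {x}) ≠ ∅ for every such U.
  x = p44: opens ∋ x are {p44, p45, p46}; each meets A ∖ {p44}, so x IS a limit point.
  x = p45: open {p45} ∋ x has {p45} ∩ (A ∖ {p45}) = ∅, so x is NOT a limit point.
  x = p46: open {p44, p45, p46} ∋ x has {p44, p45, p46} ∩ (A ∖ {p46}) = ∅, so x is NOT a limit point.
Collecting: A' = {p44}.


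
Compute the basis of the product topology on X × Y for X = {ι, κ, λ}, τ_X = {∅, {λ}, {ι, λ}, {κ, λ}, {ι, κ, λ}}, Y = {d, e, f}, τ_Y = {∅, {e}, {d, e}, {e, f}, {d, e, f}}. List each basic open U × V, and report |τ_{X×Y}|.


Basis B = {∅ × ∅, {λ} × {e}, {ι, λ} × {e}, {κ, λ} × {e}, {λ} × {d, e}, {λ} × {e, f}, {ι, κ, λ} × {e}, {λ} × {d, e, f}, {ι, λ} × {d, e}, {ι, λ} × {e, f}, {κ, λ} × {d, e}, {κ, λ} × {e, f}, {ι, λ} × {d, e, f}, {ι, κ, λ} × {d, e}, {ι, κ, λ} × {e, f}, {κ, λ} × {d, e, f}, {ι, κ, λ} × {d, e, f}}; |τ_{X×Y}| = 48.

Enumerate products U × V with U ∈ τ_X, V ∈ τ_Y (deduplicated):
  ∅ × ∅ = {} (∅)
  {λ} × {e} = {(λ,e)}
  {ι, λ} × {e} = {(ι,e), (λ,e)}
  {κ, λ} × {e} = {(κ,e), (λ,e)}
  {λ} × {d, e} = {(λ,d), (λ,e)}
  {λ} × {e, f} = {(λ,e), (λ,f)}
  {ι, κ, λ} × {e} = {(ι,e), (κ,e), (λ,e)}
  {λ} × {d, e, f} = {(λ,d), (λ,e), (λ,f)}
  {ι, λ} × {d, e} = {(ι,d), (ι,e), (λ,d), (λ,e)}
  {ι, λ} × {e, f} = {(ι,e), (ι,f), (λ,e), (λ,f)}
  {κ, λ} × {d, e} = {(κ,d), (κ,e), (λ,d), (λ,e)}
  {κ, λ} × {e, f} = {(κ,e), (κ,f), (λ,e), (λ,f)}
  {ι, λ} × {d, e, f} = {(ι,d), (ι,e), (ι,f), (λ,d), (λ,e), (λ,f)}
  {ι, κ, λ} × {d, e} = {(ι,d), (ι,e), (κ,d), (κ,e), (λ,d), (λ,e)}
  {ι, κ, λ} × {e, f} = {(ι,e), (ι,f), (κ,e), (κ,f), (λ,e), (λ,f)}
  {κ, λ} × {d, e, f} = {(κ,d), (κ,e), (κ,f), (λ,d), (λ,e), (λ,f)}
  {ι, κ, λ} × {d, e, f} = {(ι,d), (ι,e), (ι,f), (κ,d), (κ,e), (κ,f), (λ,d), (λ,e), (λ,f)}
These 17 distinct sets form the basis B.
Close under arbitrary unions to get τ_{X×Y}; counting gives |τ_{X×Y}| = 48.
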